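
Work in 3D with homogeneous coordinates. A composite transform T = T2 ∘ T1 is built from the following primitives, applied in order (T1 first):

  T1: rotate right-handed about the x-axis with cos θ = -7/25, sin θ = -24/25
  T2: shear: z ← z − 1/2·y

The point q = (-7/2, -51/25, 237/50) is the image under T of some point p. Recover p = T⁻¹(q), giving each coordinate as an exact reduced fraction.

T1 = [1 0 0 0; 0 -7/25 24/25 0; 0 -24/25 -7/25 0; 0 0 0 1]
T2·T1 = [1 0 0 0; 0 -7/25 24/25 0; 0 -41/50 -19/25 0; 0 0 0 1]
det M = 1; M⁻¹ = [1 0 0 0; 0 -19/25 -24/25 0; 0 41/50 -7/25 0; 0 0 0 1]
M⁻¹ · (-7/2, -51/25, 237/50)ᵀ = (-7/2, -3, -3)ᵀ

p = (-7/2, -3, -3)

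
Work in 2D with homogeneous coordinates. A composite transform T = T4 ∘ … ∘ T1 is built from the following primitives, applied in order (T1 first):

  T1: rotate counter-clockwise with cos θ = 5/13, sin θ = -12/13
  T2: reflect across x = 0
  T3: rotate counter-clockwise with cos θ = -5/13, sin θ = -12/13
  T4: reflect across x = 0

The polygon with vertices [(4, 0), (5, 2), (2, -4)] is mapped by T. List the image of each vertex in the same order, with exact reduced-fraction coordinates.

image vertices: (476/169, 480/169), (355/169, 838/169), (718/169, -236/169)

T1 rotate counter-clockwise with cos θ = 5/13, sin θ = -12/13: (4, 0) → (20/13, -48/13); (5, 2) → (49/13, -50/13); (2, -4) → (-38/13, -44/13)
T2 reflect across x = 0: (20/13, -48/13) → (-20/13, -48/13); (49/13, -50/13) → (-49/13, -50/13); (-38/13, -44/13) → (38/13, -44/13)
T3 rotate counter-clockwise with cos θ = -5/13, sin θ = -12/13: (-20/13, -48/13) → (-476/169, 480/169); (-49/13, -50/13) → (-355/169, 838/169); (38/13, -44/13) → (-718/169, -236/169)
T4 reflect across x = 0: (-476/169, 480/169) → (476/169, 480/169); (-355/169, 838/169) → (355/169, 838/169); (-718/169, -236/169) → (718/169, -236/169)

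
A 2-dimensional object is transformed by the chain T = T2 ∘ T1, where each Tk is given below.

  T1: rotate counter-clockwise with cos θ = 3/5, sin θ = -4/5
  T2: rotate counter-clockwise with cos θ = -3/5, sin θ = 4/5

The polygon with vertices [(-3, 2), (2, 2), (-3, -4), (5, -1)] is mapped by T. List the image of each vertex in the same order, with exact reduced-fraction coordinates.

image vertices: (-69/25, -58/25), (-34/25, 62/25), (3, -4), (59/25, 113/25)

T1 rotate counter-clockwise with cos θ = 3/5, sin θ = -4/5: (-3, 2) → (-1/5, 18/5); (2, 2) → (14/5, -2/5); (-3, -4) → (-5, 0); (5, -1) → (11/5, -23/5)
T2 rotate counter-clockwise with cos θ = -3/5, sin θ = 4/5: (-1/5, 18/5) → (-69/25, -58/25); (14/5, -2/5) → (-34/25, 62/25); (-5, 0) → (3, -4); (11/5, -23/5) → (59/25, 113/25)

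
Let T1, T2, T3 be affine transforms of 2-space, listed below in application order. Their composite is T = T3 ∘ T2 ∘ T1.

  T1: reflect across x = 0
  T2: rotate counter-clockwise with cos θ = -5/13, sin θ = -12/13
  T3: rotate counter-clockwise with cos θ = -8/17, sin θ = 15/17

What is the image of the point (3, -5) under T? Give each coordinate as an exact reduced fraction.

T(p) = (-555/221, -1163/221)

T1 reflect across x = 0: (3, -5) → (-3, -5)
T2 rotate counter-clockwise with cos θ = -5/13, sin θ = -12/13: (-3, -5) → (-45/13, 61/13)
T3 rotate counter-clockwise with cos θ = -8/17, sin θ = 15/17: (-45/13, 61/13) → (-555/221, -1163/221)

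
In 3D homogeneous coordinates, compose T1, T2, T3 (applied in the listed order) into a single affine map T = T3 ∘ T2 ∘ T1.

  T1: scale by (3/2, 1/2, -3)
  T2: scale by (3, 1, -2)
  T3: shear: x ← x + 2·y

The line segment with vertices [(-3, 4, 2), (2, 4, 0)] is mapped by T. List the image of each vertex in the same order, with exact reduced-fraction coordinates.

image vertices: (-19/2, 2, 12), (13, 2, 0)

T1 scale by (3/2, 1/2, -3): (-3, 4, 2) → (-9/2, 2, -6); (2, 4, 0) → (3, 2, 0)
T2 scale by (3, 1, -2): (-9/2, 2, -6) → (-27/2, 2, 12); (3, 2, 0) → (9, 2, 0)
T3 shear: x ← x + 2·y: (-27/2, 2, 12) → (-19/2, 2, 12); (9, 2, 0) → (13, 2, 0)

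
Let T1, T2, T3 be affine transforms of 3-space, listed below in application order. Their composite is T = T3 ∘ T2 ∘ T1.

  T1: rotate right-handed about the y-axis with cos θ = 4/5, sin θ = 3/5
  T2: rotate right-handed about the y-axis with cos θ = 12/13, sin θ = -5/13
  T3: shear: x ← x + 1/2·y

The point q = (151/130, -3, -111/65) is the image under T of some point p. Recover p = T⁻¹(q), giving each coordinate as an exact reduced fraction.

T1 = [4/5 0 3/5 0; 0 1 0 0; -3/5 0 4/5 0; 0 0 0 1]
T2·T1 = [63/65 0 16/65 0; 0 1 0 0; -16/65 0 63/65 0; 0 0 0 1]
T3·…·T1 = [63/65 1/2 16/65 0; 0 1 0 0; -16/65 0 63/65 0; 0 0 0 1]
det M = 1; M⁻¹ = [63/65 -63/130 -16/65 0; 0 1 0 0; 16/65 -8/65 63/65 0; 0 0 0 1]
M⁻¹ · (151/130, -3, -111/65)ᵀ = (3, -3, -1)ᵀ

p = (3, -3, -1)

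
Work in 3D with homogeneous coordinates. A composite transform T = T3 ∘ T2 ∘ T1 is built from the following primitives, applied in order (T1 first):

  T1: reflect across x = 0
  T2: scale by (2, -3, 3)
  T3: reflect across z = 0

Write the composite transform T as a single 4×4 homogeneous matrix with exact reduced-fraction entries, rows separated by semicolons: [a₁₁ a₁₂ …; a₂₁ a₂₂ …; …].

T = [-2 0 0 0; 0 -3 0 0; 0 0 -3 0; 0 0 0 1]

T1 = [-1 0 0 0; 0 1 0 0; 0 0 1 0; 0 0 0 1]
T2·T1 = [-2 0 0 0; 0 -3 0 0; 0 0 3 0; 0 0 0 1]
T3·…·T1 = [-2 0 0 0; 0 -3 0 0; 0 0 -3 0; 0 0 0 1]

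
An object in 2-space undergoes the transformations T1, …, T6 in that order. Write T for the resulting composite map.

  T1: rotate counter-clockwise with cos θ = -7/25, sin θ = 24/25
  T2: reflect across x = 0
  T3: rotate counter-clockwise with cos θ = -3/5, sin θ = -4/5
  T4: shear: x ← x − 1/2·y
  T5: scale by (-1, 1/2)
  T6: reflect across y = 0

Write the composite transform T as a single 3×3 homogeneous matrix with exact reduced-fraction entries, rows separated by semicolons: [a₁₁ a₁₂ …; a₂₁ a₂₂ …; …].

T = [-1 1/2 0; 2/5 3/10 0; 0 0 1]

T1 = [-7/25 -24/25 0; 24/25 -7/25 0; 0 0 1]
T2·T1 = [7/25 24/25 0; 24/25 -7/25 0; 0 0 1]
T3·…·T1 = [3/5 -4/5 0; -4/5 -3/5 0; 0 0 1]
T4·…·T1 = [1 -1/2 0; -4/5 -3/5 0; 0 0 1]
T5·…·T1 = [-1 1/2 0; -2/5 -3/10 0; 0 0 1]
T6·…·T1 = [-1 1/2 0; 2/5 3/10 0; 0 0 1]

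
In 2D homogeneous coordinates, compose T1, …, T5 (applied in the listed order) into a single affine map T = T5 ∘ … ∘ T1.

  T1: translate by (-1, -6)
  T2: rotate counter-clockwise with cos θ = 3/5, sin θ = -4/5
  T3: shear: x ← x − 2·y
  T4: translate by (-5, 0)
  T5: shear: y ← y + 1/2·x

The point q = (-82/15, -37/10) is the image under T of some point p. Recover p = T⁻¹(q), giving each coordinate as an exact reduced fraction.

p = (1/3, 7/2)

T1 = [1 0 -1; 0 1 -6; 0 0 1]
T2·T1 = [3/5 4/5 -27/5; -4/5 3/5 -14/5; 0 0 1]
T3·…·T1 = [11/5 -2/5 1/5; -4/5 3/5 -14/5; 0 0 1]
T4·…·T1 = [11/5 -2/5 -24/5; -4/5 3/5 -14/5; 0 0 1]
T5·…·T1 = [11/5 -2/5 -24/5; 3/10 2/5 -26/5; 0 0 1]
det M = 1; M⁻¹ = [2/5 2/5 4; -3/10 11/5 10; 0 0 1]
M⁻¹ · (-82/15, -37/10)ᵀ = (1/3, 7/2)ᵀ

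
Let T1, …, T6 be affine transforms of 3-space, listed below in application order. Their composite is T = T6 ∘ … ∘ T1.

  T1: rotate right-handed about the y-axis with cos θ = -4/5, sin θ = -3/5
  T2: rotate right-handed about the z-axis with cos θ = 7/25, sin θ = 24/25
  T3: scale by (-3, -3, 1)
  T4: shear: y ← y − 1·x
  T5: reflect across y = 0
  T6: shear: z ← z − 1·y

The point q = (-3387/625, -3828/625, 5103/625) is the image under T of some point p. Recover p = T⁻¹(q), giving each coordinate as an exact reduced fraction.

p = (1, -9/5, -9/5)

T1 = [-4/5 0 -3/5 0; 0 1 0 0; 3/5 0 -4/5 0; 0 0 0 1]
T2·T1 = [-28/125 -24/25 -21/125 0; -96/125 7/25 -72/125 0; 3/5 0 -4/5 0; 0 0 0 1]
T3·…·T1 = [84/125 72/25 63/125 0; 288/125 -21/25 216/125 0; 3/5 0 -4/5 0; 0 0 0 1]
T4·…·T1 = [84/125 72/25 63/125 0; 204/125 -93/25 153/125 0; 3/5 0 -4/5 0; 0 0 0 1]
T5·…·T1 = [84/125 72/25 63/125 0; -204/125 93/25 -153/125 0; 3/5 0 -4/5 0; 0 0 0 1]
T6·…·T1 = [84/125 72/25 63/125 0; -204/125 93/25 -153/125 0; 279/125 -93/25 53/125 0; 0 0 0 1]
det M = -9; M⁻¹ = [124/375 43/125 3/5 0; 17/75 7/75 0 0; 31/125 -124/125 -4/5 0; 0 0 0 1]
M⁻¹ · (-3387/625, -3828/625, 5103/625)ᵀ = (1, -9/5, -9/5)ᵀ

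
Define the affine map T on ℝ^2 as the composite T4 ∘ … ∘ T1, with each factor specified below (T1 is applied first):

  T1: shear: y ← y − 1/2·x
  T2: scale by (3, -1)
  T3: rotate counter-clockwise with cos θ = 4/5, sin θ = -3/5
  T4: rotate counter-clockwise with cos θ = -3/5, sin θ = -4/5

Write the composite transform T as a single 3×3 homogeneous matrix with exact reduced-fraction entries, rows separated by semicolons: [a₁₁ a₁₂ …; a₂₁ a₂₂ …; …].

T = [-137/50 -7/25 0; -33/25 24/25 0; 0 0 1]

T1 = [1 0 0; -1/2 1 0; 0 0 1]
T2·T1 = [3 0 0; 1/2 -1 0; 0 0 1]
T3·…·T1 = [27/10 -3/5 0; -7/5 -4/5 0; 0 0 1]
T4·…·T1 = [-137/50 -7/25 0; -33/25 24/25 0; 0 0 1]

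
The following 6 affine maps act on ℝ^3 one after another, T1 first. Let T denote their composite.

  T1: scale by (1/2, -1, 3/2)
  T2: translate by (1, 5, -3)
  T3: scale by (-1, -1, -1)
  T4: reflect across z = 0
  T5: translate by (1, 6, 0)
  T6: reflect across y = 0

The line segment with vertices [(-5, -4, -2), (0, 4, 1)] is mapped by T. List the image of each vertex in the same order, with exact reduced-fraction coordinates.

image vertices: (5/2, 3, -6), (0, -5, -3/2)

T1 scale by (1/2, -1, 3/2): (-5, -4, -2) → (-5/2, 4, -3); (0, 4, 1) → (0, -4, 3/2)
T2 translate by (1, 5, -3): (-5/2, 4, -3) → (-3/2, 9, -6); (0, -4, 3/2) → (1, 1, -3/2)
T3 scale by (-1, -1, -1): (-3/2, 9, -6) → (3/2, -9, 6); (1, 1, -3/2) → (-1, -1, 3/2)
T4 reflect across z = 0: (3/2, -9, 6) → (3/2, -9, -6); (-1, -1, 3/2) → (-1, -1, -3/2)
T5 translate by (1, 6, 0): (3/2, -9, -6) → (5/2, -3, -6); (-1, -1, -3/2) → (0, 5, -3/2)
T6 reflect across y = 0: (5/2, -3, -6) → (5/2, 3, -6); (0, 5, -3/2) → (0, -5, -3/2)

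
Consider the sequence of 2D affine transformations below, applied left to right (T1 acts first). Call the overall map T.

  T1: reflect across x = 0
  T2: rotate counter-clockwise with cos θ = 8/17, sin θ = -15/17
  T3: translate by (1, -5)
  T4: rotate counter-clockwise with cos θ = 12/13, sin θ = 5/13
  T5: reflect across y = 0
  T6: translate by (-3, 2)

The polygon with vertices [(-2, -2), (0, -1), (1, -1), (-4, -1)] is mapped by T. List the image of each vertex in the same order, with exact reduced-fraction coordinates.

image vertices: (28/221, 1999/221), (-174/221, 1548/221), (-345/221, 1408/221), (30/13, 124/13)

T1 reflect across x = 0: (-2, -2) → (2, -2); (0, -1) → (0, -1); (1, -1) → (-1, -1); (-4, -1) → (4, -1)
T2 rotate counter-clockwise with cos θ = 8/17, sin θ = -15/17: (2, -2) → (-14/17, -46/17); (0, -1) → (-15/17, -8/17); (-1, -1) → (-23/17, 7/17); (4, -1) → (1, -4)
T3 translate by (1, -5): (-14/17, -46/17) → (3/17, -131/17); (-15/17, -8/17) → (2/17, -93/17); (-23/17, 7/17) → (-6/17, -78/17); (1, -4) → (2, -9)
T4 rotate counter-clockwise with cos θ = 12/13, sin θ = 5/13: (3/17, -131/17) → (691/221, -1557/221); (2/17, -93/17) → (489/221, -1106/221); (-6/17, -78/17) → (318/221, -966/221); (2, -9) → (69/13, -98/13)
T5 reflect across y = 0: (691/221, -1557/221) → (691/221, 1557/221); (489/221, -1106/221) → (489/221, 1106/221); (318/221, -966/221) → (318/221, 966/221); (69/13, -98/13) → (69/13, 98/13)
T6 translate by (-3, 2): (691/221, 1557/221) → (28/221, 1999/221); (489/221, 1106/221) → (-174/221, 1548/221); (318/221, 966/221) → (-345/221, 1408/221); (69/13, 98/13) → (30/13, 124/13)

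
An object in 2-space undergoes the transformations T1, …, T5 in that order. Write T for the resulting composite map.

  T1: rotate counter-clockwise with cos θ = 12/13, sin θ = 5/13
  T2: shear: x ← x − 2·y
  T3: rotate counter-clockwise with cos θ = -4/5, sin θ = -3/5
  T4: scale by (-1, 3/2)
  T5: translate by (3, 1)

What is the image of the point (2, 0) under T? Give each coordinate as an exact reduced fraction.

T1 rotate counter-clockwise with cos θ = 12/13, sin θ = 5/13: (2, 0) → (24/13, 10/13)
T2 shear: x ← x − 2·y: (24/13, 10/13) → (4/13, 10/13)
T3 rotate counter-clockwise with cos θ = -4/5, sin θ = -3/5: (4/13, 10/13) → (14/65, -4/5)
T4 scale by (-1, 3/2): (14/65, -4/5) → (-14/65, -6/5)
T5 translate by (3, 1): (-14/65, -6/5) → (181/65, -1/5)

T(p) = (181/65, -1/5)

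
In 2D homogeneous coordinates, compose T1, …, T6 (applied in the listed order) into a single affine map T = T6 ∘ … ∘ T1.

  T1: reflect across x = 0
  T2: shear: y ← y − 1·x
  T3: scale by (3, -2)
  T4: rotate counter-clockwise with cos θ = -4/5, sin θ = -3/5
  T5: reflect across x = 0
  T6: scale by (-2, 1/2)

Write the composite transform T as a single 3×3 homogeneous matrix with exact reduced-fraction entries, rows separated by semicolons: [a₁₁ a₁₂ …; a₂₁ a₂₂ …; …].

T1 = [-1 0 0; 0 1 0; 0 0 1]
T2·T1 = [-1 0 0; 1 1 0; 0 0 1]
T3·…·T1 = [-3 0 0; -2 -2 0; 0 0 1]
T4·…·T1 = [6/5 -6/5 0; 17/5 8/5 0; 0 0 1]
T5·…·T1 = [-6/5 6/5 0; 17/5 8/5 0; 0 0 1]
T6·…·T1 = [12/5 -12/5 0; 17/10 4/5 0; 0 0 1]

T = [12/5 -12/5 0; 17/10 4/5 0; 0 0 1]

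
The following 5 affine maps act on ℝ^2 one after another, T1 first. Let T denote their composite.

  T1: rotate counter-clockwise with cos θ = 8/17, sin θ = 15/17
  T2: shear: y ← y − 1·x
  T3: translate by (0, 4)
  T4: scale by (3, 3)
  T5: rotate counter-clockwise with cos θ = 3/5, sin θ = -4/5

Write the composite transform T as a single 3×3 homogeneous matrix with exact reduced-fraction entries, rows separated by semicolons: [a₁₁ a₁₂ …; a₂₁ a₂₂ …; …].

T1 = [8/17 -15/17 0; 15/17 8/17 0; 0 0 1]
T2·T1 = [8/17 -15/17 0; 7/17 23/17 0; 0 0 1]
T3·…·T1 = [8/17 -15/17 0; 7/17 23/17 4; 0 0 1]
T4·…·T1 = [24/17 -45/17 0; 21/17 69/17 12; 0 0 1]
T5·…·T1 = [156/85 141/85 48/5; -33/85 387/85 36/5; 0 0 1]

T = [156/85 141/85 48/5; -33/85 387/85 36/5; 0 0 1]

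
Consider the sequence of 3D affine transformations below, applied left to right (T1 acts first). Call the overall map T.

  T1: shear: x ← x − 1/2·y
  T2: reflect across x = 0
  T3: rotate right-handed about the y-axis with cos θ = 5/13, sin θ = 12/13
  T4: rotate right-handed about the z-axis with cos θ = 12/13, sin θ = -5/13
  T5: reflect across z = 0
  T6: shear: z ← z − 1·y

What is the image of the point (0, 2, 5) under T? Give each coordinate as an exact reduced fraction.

T(p) = (70/13, -1/13, -12/13)

T1 shear: x ← x − 1/2·y: (0, 2, 5) → (-1, 2, 5)
T2 reflect across x = 0: (-1, 2, 5) → (1, 2, 5)
T3 rotate right-handed about the y-axis with cos θ = 5/13, sin θ = 12/13: (1, 2, 5) → (5, 2, 1)
T4 rotate right-handed about the z-axis with cos θ = 12/13, sin θ = -5/13: (5, 2, 1) → (70/13, -1/13, 1)
T5 reflect across z = 0: (70/13, -1/13, 1) → (70/13, -1/13, -1)
T6 shear: z ← z − 1·y: (70/13, -1/13, -1) → (70/13, -1/13, -12/13)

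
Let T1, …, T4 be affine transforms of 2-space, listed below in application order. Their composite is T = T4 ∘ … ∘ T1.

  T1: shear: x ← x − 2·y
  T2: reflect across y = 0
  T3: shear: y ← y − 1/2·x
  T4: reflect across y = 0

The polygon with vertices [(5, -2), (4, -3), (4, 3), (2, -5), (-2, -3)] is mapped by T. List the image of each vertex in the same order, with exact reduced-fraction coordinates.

image vertices: (9, 5/2), (10, 2), (-2, 2), (12, 1), (4, -1)

T1 shear: x ← x − 2·y: (5, -2) → (9, -2); (4, -3) → (10, -3); (4, 3) → (-2, 3); (2, -5) → (12, -5); (-2, -3) → (4, -3)
T2 reflect across y = 0: (9, -2) → (9, 2); (10, -3) → (10, 3); (-2, 3) → (-2, -3); (12, -5) → (12, 5); (4, -3) → (4, 3)
T3 shear: y ← y − 1/2·x: (9, 2) → (9, -5/2); (10, 3) → (10, -2); (-2, -3) → (-2, -2); (12, 5) → (12, -1); (4, 3) → (4, 1)
T4 reflect across y = 0: (9, -5/2) → (9, 5/2); (10, -2) → (10, 2); (-2, -2) → (-2, 2); (12, -1) → (12, 1); (4, 1) → (4, -1)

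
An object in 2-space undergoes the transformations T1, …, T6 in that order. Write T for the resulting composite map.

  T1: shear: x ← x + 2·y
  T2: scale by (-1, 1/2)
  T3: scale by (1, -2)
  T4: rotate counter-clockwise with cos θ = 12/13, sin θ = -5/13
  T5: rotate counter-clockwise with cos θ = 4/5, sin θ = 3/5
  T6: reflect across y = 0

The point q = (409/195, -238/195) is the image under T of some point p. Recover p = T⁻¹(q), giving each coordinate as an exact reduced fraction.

p = (-1, -2/3)

T1 = [1 2 0; 0 1 0; 0 0 1]
T2·T1 = [-1 -2 0; 0 1/2 0; 0 0 1]
T3·…·T1 = [-1 -2 0; 0 -1 0; 0 0 1]
T4·…·T1 = [-12/13 -29/13 0; 5/13 -2/13 0; 0 0 1]
T5·…·T1 = [-63/65 -22/13 0; -16/65 -19/13 0; 0 0 1]
T6·…·T1 = [-63/65 -22/13 0; 16/65 19/13 0; 0 0 1]
det M = -1; M⁻¹ = [-19/13 -22/13 0; 16/65 63/65 0; 0 0 1]
M⁻¹ · (409/195, -238/195)ᵀ = (-1, -2/3)ᵀ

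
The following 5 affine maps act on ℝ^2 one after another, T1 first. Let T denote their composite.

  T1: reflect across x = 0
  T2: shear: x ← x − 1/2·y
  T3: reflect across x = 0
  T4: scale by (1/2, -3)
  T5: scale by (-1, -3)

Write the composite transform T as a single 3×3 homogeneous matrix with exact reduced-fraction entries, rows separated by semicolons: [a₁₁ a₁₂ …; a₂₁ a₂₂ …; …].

T1 = [-1 0 0; 0 1 0; 0 0 1]
T2·T1 = [-1 -1/2 0; 0 1 0; 0 0 1]
T3·…·T1 = [1 1/2 0; 0 1 0; 0 0 1]
T4·…·T1 = [1/2 1/4 0; 0 -3 0; 0 0 1]
T5·…·T1 = [-1/2 -1/4 0; 0 9 0; 0 0 1]

T = [-1/2 -1/4 0; 0 9 0; 0 0 1]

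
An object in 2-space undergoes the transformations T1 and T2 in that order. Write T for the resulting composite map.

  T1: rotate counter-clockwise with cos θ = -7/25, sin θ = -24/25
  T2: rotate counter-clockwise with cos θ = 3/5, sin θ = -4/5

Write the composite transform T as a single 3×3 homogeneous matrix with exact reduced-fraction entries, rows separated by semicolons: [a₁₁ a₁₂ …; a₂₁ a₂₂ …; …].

T = [-117/125 44/125 0; -44/125 -117/125 0; 0 0 1]

T1 = [-7/25 24/25 0; -24/25 -7/25 0; 0 0 1]
T2·T1 = [-117/125 44/125 0; -44/125 -117/125 0; 0 0 1]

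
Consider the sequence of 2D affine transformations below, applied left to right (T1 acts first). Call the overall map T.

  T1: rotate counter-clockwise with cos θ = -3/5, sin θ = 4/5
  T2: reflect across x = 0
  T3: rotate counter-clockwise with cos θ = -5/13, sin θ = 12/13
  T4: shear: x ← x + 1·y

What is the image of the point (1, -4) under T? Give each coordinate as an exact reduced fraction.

T(p) = (-363/65, -236/65)

T1 rotate counter-clockwise with cos θ = -3/5, sin θ = 4/5: (1, -4) → (13/5, 16/5)
T2 reflect across x = 0: (13/5, 16/5) → (-13/5, 16/5)
T3 rotate counter-clockwise with cos θ = -5/13, sin θ = 12/13: (-13/5, 16/5) → (-127/65, -236/65)
T4 shear: x ← x + 1·y: (-127/65, -236/65) → (-363/65, -236/65)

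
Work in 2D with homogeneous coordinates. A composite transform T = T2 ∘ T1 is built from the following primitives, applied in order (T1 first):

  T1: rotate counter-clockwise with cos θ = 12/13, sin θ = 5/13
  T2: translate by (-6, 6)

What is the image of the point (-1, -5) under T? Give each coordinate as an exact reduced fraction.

T1 rotate counter-clockwise with cos θ = 12/13, sin θ = 5/13: (-1, -5) → (1, -5)
T2 translate by (-6, 6): (1, -5) → (-5, 1)

T(p) = (-5, 1)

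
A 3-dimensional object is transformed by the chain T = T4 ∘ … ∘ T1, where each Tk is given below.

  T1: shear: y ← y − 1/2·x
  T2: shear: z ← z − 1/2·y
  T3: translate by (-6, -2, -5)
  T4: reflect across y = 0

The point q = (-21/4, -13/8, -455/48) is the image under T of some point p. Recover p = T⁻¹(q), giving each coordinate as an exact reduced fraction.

T1 = [1 0 0 0; -1/2 1 0 0; 0 0 1 0; 0 0 0 1]
T2·T1 = [1 0 0 0; -1/2 1 0 0; 1/4 -1/2 1 0; 0 0 0 1]
T3·…·T1 = [1 0 0 -6; -1/2 1 0 -2; 1/4 -1/2 1 -5; 0 0 0 1]
T4·…·T1 = [1 0 0 -6; 1/2 -1 0 2; 1/4 -1/2 1 -5; 0 0 0 1]
det M = -1; M⁻¹ = [1 0 0 6; 1/2 -1 0 5; 0 -1/2 1 6; 0 0 0 1]
M⁻¹ · (-21/4, -13/8, -455/48)ᵀ = (3/4, 4, -8/3)ᵀ

p = (3/4, 4, -8/3)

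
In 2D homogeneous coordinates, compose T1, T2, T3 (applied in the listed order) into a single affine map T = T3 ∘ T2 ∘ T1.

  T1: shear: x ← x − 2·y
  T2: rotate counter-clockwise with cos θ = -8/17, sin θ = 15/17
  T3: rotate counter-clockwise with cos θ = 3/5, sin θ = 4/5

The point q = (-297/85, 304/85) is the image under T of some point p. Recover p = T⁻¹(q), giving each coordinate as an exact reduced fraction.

p = (-2, -3)

T1 = [1 -2 0; 0 1 0; 0 0 1]
T2·T1 = [-8/17 1/17 0; 15/17 -38/17 0; 0 0 1]
T3·…·T1 = [-84/85 31/17 0; 13/85 -22/17 0; 0 0 1]
det M = 1; M⁻¹ = [-22/17 -31/17 0; -13/85 -84/85 0; 0 0 1]
M⁻¹ · (-297/85, 304/85)ᵀ = (-2, -3)ᵀ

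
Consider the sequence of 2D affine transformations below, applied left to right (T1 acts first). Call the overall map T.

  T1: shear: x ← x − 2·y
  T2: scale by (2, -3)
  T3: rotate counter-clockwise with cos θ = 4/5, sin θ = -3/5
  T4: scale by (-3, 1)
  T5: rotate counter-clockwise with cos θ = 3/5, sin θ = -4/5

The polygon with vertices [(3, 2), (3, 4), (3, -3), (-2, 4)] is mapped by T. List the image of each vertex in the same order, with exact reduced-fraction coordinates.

image vertices: (162/25, -366/25), (612/25, -966/25), (-963/25, 1134/25), (1092/25, -1356/25)

T1 shear: x ← x − 2·y: (3, 2) → (-1, 2); (3, 4) → (-5, 4); (3, -3) → (9, -3); (-2, 4) → (-10, 4)
T2 scale by (2, -3): (-1, 2) → (-2, -6); (-5, 4) → (-10, -12); (9, -3) → (18, 9); (-10, 4) → (-20, -12)
T3 rotate counter-clockwise with cos θ = 4/5, sin θ = -3/5: (-2, -6) → (-26/5, -18/5); (-10, -12) → (-76/5, -18/5); (18, 9) → (99/5, -18/5); (-20, -12) → (-116/5, 12/5)
T4 scale by (-3, 1): (-26/5, -18/5) → (78/5, -18/5); (-76/5, -18/5) → (228/5, -18/5); (99/5, -18/5) → (-297/5, -18/5); (-116/5, 12/5) → (348/5, 12/5)
T5 rotate counter-clockwise with cos θ = 3/5, sin θ = -4/5: (78/5, -18/5) → (162/25, -366/25); (228/5, -18/5) → (612/25, -966/25); (-297/5, -18/5) → (-963/25, 1134/25); (348/5, 12/5) → (1092/25, -1356/25)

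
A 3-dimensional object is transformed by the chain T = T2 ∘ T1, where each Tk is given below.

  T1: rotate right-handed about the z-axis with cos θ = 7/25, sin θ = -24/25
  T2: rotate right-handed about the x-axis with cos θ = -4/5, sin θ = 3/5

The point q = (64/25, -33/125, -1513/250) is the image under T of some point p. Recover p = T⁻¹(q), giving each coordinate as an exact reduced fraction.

T1 = [7/25 24/25 0 0; -24/25 7/25 0 0; 0 0 1 0; 0 0 0 1]
T2·T1 = [7/25 24/25 0 0; 96/125 -28/125 -3/5 0; -72/125 21/125 -4/5 0; 0 0 0 1]
det M = 1; M⁻¹ = [7/25 96/125 -72/125 0; 24/25 -28/125 21/125 0; 0 -3/5 -4/5 0; 0 0 0 1]
M⁻¹ · (64/25, -33/125, -1513/250)ᵀ = (4, 3/2, 5)ᵀ

p = (4, 3/2, 5)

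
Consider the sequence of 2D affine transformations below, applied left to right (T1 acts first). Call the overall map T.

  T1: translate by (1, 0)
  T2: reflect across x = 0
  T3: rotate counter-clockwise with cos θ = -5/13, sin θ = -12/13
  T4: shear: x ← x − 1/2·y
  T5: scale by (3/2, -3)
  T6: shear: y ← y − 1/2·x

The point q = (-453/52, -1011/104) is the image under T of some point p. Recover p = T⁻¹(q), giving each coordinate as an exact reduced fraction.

p = (2, -5)

T1 = [1 0 1; 0 1 0; 0 0 1]
T2·T1 = [-1 0 -1; 0 1 0; 0 0 1]
T3·…·T1 = [5/13 12/13 5/13; 12/13 -5/13 12/13; 0 0 1]
T4·…·T1 = [-1/13 29/26 -1/13; 12/13 -5/13 12/13; 0 0 1]
T5·…·T1 = [-3/26 87/52 -3/26; -36/13 15/13 -36/13; 0 0 1]
T6·…·T1 = [-3/26 87/52 -3/26; -141/52 33/104 -141/52; 0 0 1]
det M = 9/2; M⁻¹ = [11/156 -29/78 -1; 47/78 -1/39 0; 0 0 1]
M⁻¹ · (-453/52, -1011/104)ᵀ = (2, -5)ᵀ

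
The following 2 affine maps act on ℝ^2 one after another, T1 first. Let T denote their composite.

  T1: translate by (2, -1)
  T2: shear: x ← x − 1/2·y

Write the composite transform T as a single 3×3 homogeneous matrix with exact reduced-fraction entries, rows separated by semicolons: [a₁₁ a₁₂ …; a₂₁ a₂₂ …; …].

T1 = [1 0 2; 0 1 -1; 0 0 1]
T2·T1 = [1 -1/2 5/2; 0 1 -1; 0 0 1]

T = [1 -1/2 5/2; 0 1 -1; 0 0 1]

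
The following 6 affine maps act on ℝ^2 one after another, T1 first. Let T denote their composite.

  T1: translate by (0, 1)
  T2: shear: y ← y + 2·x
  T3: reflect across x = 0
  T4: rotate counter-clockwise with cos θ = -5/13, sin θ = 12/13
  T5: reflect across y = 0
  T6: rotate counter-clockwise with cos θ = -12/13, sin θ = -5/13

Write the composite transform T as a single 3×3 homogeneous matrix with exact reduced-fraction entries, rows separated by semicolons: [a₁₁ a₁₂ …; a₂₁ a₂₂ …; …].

T1 = [1 0 0; 0 1 1; 0 0 1]
T2·T1 = [1 0 0; 2 1 1; 0 0 1]
T3·…·T1 = [-1 0 0; 2 1 1; 0 0 1]
T4·…·T1 = [-19/13 -12/13 -12/13; -22/13 -5/13 -5/13; 0 0 1]
T5·…·T1 = [-19/13 -12/13 -12/13; 22/13 5/13 5/13; 0 0 1]
T6·…·T1 = [2 1 1; -1 0 0; 0 0 1]

T = [2 1 1; -1 0 0; 0 0 1]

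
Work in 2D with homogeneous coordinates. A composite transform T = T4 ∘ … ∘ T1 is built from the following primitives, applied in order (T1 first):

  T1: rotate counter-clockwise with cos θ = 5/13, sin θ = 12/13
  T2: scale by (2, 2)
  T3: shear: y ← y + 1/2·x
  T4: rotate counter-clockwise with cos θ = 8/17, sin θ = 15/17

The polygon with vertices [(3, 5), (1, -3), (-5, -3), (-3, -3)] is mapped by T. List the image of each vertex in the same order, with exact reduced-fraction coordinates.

image vertices: (-1875/221, -734/221), (131/221, 1510/221), (133/13, -46/13), (1551/221, -18/221)

T1 rotate counter-clockwise with cos θ = 5/13, sin θ = 12/13: (3, 5) → (-45/13, 61/13); (1, -3) → (41/13, -3/13); (-5, -3) → (11/13, -75/13); (-3, -3) → (21/13, -51/13)
T2 scale by (2, 2): (-45/13, 61/13) → (-90/13, 122/13); (41/13, -3/13) → (82/13, -6/13); (11/13, -75/13) → (22/13, -150/13); (21/13, -51/13) → (42/13, -102/13)
T3 shear: y ← y + 1/2·x: (-90/13, 122/13) → (-90/13, 77/13); (82/13, -6/13) → (82/13, 35/13); (22/13, -150/13) → (22/13, -139/13); (42/13, -102/13) → (42/13, -81/13)
T4 rotate counter-clockwise with cos θ = 8/17, sin θ = 15/17: (-90/13, 77/13) → (-1875/221, -734/221); (82/13, 35/13) → (131/221, 1510/221); (22/13, -139/13) → (133/13, -46/13); (42/13, -81/13) → (1551/221, -18/221)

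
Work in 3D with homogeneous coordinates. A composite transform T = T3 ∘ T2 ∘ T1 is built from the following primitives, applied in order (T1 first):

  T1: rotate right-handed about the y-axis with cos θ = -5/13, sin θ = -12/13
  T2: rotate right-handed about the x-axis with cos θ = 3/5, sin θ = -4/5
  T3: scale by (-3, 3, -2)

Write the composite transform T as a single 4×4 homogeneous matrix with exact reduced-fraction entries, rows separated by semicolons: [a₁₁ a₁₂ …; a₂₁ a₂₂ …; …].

T1 = [-5/13 0 -12/13 0; 0 1 0 0; 12/13 0 -5/13 0; 0 0 0 1]
T2·T1 = [-5/13 0 -12/13 0; 48/65 3/5 -4/13 0; 36/65 -4/5 -3/13 0; 0 0 0 1]
T3·…·T1 = [15/13 0 36/13 0; 144/65 9/5 -12/13 0; -72/65 8/5 6/13 0; 0 0 0 1]

T = [15/13 0 36/13 0; 144/65 9/5 -12/13 0; -72/65 8/5 6/13 0; 0 0 0 1]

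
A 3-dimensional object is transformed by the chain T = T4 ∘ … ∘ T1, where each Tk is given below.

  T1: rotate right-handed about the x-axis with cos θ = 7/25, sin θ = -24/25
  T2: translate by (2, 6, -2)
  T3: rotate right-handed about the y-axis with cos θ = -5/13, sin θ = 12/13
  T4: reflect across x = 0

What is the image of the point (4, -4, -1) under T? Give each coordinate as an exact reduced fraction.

T(p) = (282/325, 98/25, -399/65)

T1 rotate right-handed about the x-axis with cos θ = 7/25, sin θ = -24/25: (4, -4, -1) → (4, -52/25, 89/25)
T2 translate by (2, 6, -2): (4, -52/25, 89/25) → (6, 98/25, 39/25)
T3 rotate right-handed about the y-axis with cos θ = -5/13, sin θ = 12/13: (6, 98/25, 39/25) → (-282/325, 98/25, -399/65)
T4 reflect across x = 0: (-282/325, 98/25, -399/65) → (282/325, 98/25, -399/65)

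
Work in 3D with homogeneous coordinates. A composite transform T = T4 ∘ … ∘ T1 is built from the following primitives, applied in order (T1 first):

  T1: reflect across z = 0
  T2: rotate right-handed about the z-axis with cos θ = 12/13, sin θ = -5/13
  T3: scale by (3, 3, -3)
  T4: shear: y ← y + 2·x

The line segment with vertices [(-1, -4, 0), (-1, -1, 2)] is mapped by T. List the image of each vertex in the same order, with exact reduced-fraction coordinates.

T1 reflect across z = 0: (-1, -4, 0) → (-1, -4, 0); (-1, -1, 2) → (-1, -1, -2)
T2 rotate right-handed about the z-axis with cos θ = 12/13, sin θ = -5/13: (-1, -4, 0) → (-32/13, -43/13, 0); (-1, -1, -2) → (-17/13, -7/13, -2)
T3 scale by (3, 3, -3): (-32/13, -43/13, 0) → (-96/13, -129/13, 0); (-17/13, -7/13, -2) → (-51/13, -21/13, 6)
T4 shear: y ← y + 2·x: (-96/13, -129/13, 0) → (-96/13, -321/13, 0); (-51/13, -21/13, 6) → (-51/13, -123/13, 6)

image vertices: (-96/13, -321/13, 0), (-51/13, -123/13, 6)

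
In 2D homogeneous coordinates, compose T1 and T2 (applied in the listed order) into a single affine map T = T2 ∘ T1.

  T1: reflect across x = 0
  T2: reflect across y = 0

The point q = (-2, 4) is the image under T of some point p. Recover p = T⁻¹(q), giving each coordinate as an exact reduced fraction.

T1 = [-1 0 0; 0 1 0; 0 0 1]
T2·T1 = [-1 0 0; 0 -1 0; 0 0 1]
det M = 1; M⁻¹ = [-1 0 0; 0 -1 0; 0 0 1]
M⁻¹ · (-2, 4)ᵀ = (2, -4)ᵀ

p = (2, -4)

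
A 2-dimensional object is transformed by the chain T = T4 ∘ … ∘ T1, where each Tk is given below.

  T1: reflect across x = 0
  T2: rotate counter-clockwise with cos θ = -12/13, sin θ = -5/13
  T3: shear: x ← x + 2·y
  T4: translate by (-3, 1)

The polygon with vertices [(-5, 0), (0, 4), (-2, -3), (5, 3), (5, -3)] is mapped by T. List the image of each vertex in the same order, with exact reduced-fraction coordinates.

T1 reflect across x = 0: (-5, 0) → (5, 0); (0, 4) → (0, 4); (-2, -3) → (2, -3); (5, 3) → (-5, 3); (5, -3) → (-5, -3)
T2 rotate counter-clockwise with cos θ = -12/13, sin θ = -5/13: (5, 0) → (-60/13, -25/13); (0, 4) → (20/13, -48/13); (2, -3) → (-3, 2); (-5, 3) → (75/13, -11/13); (-5, -3) → (45/13, 61/13)
T3 shear: x ← x + 2·y: (-60/13, -25/13) → (-110/13, -25/13); (20/13, -48/13) → (-76/13, -48/13); (-3, 2) → (1, 2); (75/13, -11/13) → (53/13, -11/13); (45/13, 61/13) → (167/13, 61/13)
T4 translate by (-3, 1): (-110/13, -25/13) → (-149/13, -12/13); (-76/13, -48/13) → (-115/13, -35/13); (1, 2) → (-2, 3); (53/13, -11/13) → (14/13, 2/13); (167/13, 61/13) → (128/13, 74/13)

image vertices: (-149/13, -12/13), (-115/13, -35/13), (-2, 3), (14/13, 2/13), (128/13, 74/13)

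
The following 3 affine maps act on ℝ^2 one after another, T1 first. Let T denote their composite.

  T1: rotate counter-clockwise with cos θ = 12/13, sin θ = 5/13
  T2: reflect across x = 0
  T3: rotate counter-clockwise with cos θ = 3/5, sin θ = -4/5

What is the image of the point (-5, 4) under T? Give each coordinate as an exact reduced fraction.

T1 rotate counter-clockwise with cos θ = 12/13, sin θ = 5/13: (-5, 4) → (-80/13, 23/13)
T2 reflect across x = 0: (-80/13, 23/13) → (80/13, 23/13)
T3 rotate counter-clockwise with cos θ = 3/5, sin θ = -4/5: (80/13, 23/13) → (332/65, -251/65)

T(p) = (332/65, -251/65)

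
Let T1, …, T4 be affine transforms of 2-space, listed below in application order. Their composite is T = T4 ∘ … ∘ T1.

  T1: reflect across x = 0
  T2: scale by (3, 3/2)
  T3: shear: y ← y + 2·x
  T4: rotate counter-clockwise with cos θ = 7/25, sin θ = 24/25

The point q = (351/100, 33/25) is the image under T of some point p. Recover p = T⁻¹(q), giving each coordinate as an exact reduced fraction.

p = (-3/4, -5)

T1 = [-1 0 0; 0 1 0; 0 0 1]
T2·T1 = [-3 0 0; 0 3/2 0; 0 0 1]
T3·…·T1 = [-3 0 0; -6 3/2 0; 0 0 1]
T4·…·T1 = [123/25 -36/25 0; -114/25 21/50 0; 0 0 1]
det M = -9/2; M⁻¹ = [-7/75 -8/25 0; -76/75 -82/75 0; 0 0 1]
M⁻¹ · (351/100, 33/25)ᵀ = (-3/4, -5)ᵀ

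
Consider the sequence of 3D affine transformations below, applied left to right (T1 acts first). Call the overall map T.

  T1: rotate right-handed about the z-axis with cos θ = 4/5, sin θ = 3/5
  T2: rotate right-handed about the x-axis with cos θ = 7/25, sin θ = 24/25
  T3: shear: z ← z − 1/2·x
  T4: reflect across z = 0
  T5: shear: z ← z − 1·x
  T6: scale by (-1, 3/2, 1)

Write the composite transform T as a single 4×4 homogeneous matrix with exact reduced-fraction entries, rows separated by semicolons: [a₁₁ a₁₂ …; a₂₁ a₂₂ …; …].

T1 = [4/5 -3/5 0 0; 3/5 4/5 0 0; 0 0 1 0; 0 0 0 1]
T2·T1 = [4/5 -3/5 0 0; 21/125 28/125 -24/25 0; 72/125 96/125 7/25 0; 0 0 0 1]
T3·…·T1 = [4/5 -3/5 0 0; 21/125 28/125 -24/25 0; 22/125 267/250 7/25 0; 0 0 0 1]
T4·…·T1 = [4/5 -3/5 0 0; 21/125 28/125 -24/25 0; -22/125 -267/250 -7/25 0; 0 0 0 1]
T5·…·T1 = [4/5 -3/5 0 0; 21/125 28/125 -24/25 0; -122/125 -117/250 -7/25 0; 0 0 0 1]
T6·…·T1 = [-4/5 3/5 0 0; 63/250 42/125 -36/25 0; -122/125 -117/250 -7/25 0; 0 0 0 1]

T = [-4/5 3/5 0 0; 63/250 42/125 -36/25 0; -122/125 -117/250 -7/25 0; 0 0 0 1]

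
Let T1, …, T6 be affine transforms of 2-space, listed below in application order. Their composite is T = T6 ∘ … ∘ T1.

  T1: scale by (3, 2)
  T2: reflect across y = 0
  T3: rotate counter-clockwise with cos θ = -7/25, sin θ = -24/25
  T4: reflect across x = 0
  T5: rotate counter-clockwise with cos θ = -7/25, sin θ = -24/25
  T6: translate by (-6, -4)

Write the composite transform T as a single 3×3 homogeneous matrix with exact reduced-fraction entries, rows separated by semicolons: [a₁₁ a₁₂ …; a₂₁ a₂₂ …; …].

T = [-3 0 -6; 0 -2 -4; 0 0 1]

T1 = [3 0 0; 0 2 0; 0 0 1]
T2·T1 = [3 0 0; 0 -2 0; 0 0 1]
T3·…·T1 = [-21/25 -48/25 0; -72/25 14/25 0; 0 0 1]
T4·…·T1 = [21/25 48/25 0; -72/25 14/25 0; 0 0 1]
T5·…·T1 = [-3 0 0; 0 -2 0; 0 0 1]
T6·…·T1 = [-3 0 -6; 0 -2 -4; 0 0 1]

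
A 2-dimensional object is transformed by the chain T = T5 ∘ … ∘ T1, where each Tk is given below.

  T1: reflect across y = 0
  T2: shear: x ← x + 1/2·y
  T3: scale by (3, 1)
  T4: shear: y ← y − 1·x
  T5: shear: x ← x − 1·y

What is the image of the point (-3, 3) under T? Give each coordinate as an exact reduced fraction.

T(p) = (-24, 21/2)

T1 reflect across y = 0: (-3, 3) → (-3, -3)
T2 shear: x ← x + 1/2·y: (-3, -3) → (-9/2, -3)
T3 scale by (3, 1): (-9/2, -3) → (-27/2, -3)
T4 shear: y ← y − 1·x: (-27/2, -3) → (-27/2, 21/2)
T5 shear: x ← x − 1·y: (-27/2, 21/2) → (-24, 21/2)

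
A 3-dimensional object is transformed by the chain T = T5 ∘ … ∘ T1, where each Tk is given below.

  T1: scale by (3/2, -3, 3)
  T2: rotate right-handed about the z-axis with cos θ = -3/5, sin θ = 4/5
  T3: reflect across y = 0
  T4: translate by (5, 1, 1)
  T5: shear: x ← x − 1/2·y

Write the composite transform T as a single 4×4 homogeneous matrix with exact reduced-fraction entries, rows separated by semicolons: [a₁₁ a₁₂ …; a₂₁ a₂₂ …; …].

T1 = [3/2 0 0 0; 0 -3 0 0; 0 0 3 0; 0 0 0 1]
T2·T1 = [-9/10 12/5 0 0; 6/5 9/5 0 0; 0 0 3 0; 0 0 0 1]
T3·…·T1 = [-9/10 12/5 0 0; -6/5 -9/5 0 0; 0 0 3 0; 0 0 0 1]
T4·…·T1 = [-9/10 12/5 0 5; -6/5 -9/5 0 1; 0 0 3 1; 0 0 0 1]
T5·…·T1 = [-3/10 33/10 0 9/2; -6/5 -9/5 0 1; 0 0 3 1; 0 0 0 1]

T = [-3/10 33/10 0 9/2; -6/5 -9/5 0 1; 0 0 3 1; 0 0 0 1]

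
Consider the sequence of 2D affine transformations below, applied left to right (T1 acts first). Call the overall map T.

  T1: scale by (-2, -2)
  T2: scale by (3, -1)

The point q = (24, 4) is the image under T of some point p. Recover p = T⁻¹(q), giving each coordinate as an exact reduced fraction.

T1 = [-2 0 0; 0 -2 0; 0 0 1]
T2·T1 = [-6 0 0; 0 2 0; 0 0 1]
det M = -12; M⁻¹ = [-1/6 0 0; 0 1/2 0; 0 0 1]
M⁻¹ · (24, 4)ᵀ = (-4, 2)ᵀ

p = (-4, 2)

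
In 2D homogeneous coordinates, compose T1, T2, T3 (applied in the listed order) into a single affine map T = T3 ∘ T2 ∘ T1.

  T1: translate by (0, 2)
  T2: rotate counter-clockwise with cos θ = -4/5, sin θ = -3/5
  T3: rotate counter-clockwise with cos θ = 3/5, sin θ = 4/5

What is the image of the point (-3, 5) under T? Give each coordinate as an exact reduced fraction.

T(p) = (7, 3)

T1 translate by (0, 2): (-3, 5) → (-3, 7)
T2 rotate counter-clockwise with cos θ = -4/5, sin θ = -3/5: (-3, 7) → (33/5, -19/5)
T3 rotate counter-clockwise with cos θ = 3/5, sin θ = 4/5: (33/5, -19/5) → (7, 3)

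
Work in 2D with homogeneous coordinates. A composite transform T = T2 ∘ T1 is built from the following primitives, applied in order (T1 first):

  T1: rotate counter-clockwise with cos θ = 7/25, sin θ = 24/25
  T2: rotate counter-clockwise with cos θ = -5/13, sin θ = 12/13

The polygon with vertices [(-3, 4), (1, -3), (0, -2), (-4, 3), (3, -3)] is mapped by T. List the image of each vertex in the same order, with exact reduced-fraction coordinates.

image vertices: (1113/325, -1184/325), (-431/325, 933/325), (-72/325, 646/325), (56/13, -33/13), (-1077/325, 861/325)

T1 rotate counter-clockwise with cos θ = 7/25, sin θ = 24/25: (-3, 4) → (-117/25, -44/25); (1, -3) → (79/25, 3/25); (0, -2) → (48/25, -14/25); (-4, 3) → (-4, -3); (3, -3) → (93/25, 51/25)
T2 rotate counter-clockwise with cos θ = -5/13, sin θ = 12/13: (-117/25, -44/25) → (1113/325, -1184/325); (79/25, 3/25) → (-431/325, 933/325); (48/25, -14/25) → (-72/325, 646/325); (-4, -3) → (56/13, -33/13); (93/25, 51/25) → (-1077/325, 861/325)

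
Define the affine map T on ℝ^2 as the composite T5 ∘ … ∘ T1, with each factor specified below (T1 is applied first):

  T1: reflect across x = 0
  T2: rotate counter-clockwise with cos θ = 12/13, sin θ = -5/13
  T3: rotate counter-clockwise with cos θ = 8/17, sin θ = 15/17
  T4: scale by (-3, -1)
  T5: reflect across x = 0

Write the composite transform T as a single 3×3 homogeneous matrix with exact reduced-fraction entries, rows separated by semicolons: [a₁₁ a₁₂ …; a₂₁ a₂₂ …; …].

T1 = [-1 0 0; 0 1 0; 0 0 1]
T2·T1 = [-12/13 5/13 0; 5/13 12/13 0; 0 0 1]
T3·…·T1 = [-171/221 -140/221 0; -140/221 171/221 0; 0 0 1]
T4·…·T1 = [513/221 420/221 0; 140/221 -171/221 0; 0 0 1]
T5·…·T1 = [-513/221 -420/221 0; 140/221 -171/221 0; 0 0 1]

T = [-513/221 -420/221 0; 140/221 -171/221 0; 0 0 1]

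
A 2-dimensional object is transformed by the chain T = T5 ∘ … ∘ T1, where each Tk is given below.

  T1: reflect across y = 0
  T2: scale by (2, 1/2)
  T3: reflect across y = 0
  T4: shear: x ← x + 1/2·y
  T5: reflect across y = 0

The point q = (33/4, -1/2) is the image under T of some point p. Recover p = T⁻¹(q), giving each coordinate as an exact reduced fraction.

T1 = [1 0 0; 0 -1 0; 0 0 1]
T2·T1 = [2 0 0; 0 -1/2 0; 0 0 1]
T3·…·T1 = [2 0 0; 0 1/2 0; 0 0 1]
T4·…·T1 = [2 1/4 0; 0 1/2 0; 0 0 1]
T5·…·T1 = [2 1/4 0; 0 -1/2 0; 0 0 1]
det M = -1; M⁻¹ = [1/2 1/4 0; 0 -2 0; 0 0 1]
M⁻¹ · (33/4, -1/2)ᵀ = (4, 1)ᵀ

p = (4, 1)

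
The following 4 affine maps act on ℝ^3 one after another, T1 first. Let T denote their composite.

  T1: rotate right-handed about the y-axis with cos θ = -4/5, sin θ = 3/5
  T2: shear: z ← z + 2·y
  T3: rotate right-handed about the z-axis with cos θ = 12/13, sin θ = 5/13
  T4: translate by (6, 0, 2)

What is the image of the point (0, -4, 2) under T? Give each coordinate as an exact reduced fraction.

T(p) = (562/65, -42/13, -38/5)

T1 rotate right-handed about the y-axis with cos θ = -4/5, sin θ = 3/5: (0, -4, 2) → (6/5, -4, -8/5)
T2 shear: z ← z + 2·y: (6/5, -4, -8/5) → (6/5, -4, -48/5)
T3 rotate right-handed about the z-axis with cos θ = 12/13, sin θ = 5/13: (6/5, -4, -48/5) → (172/65, -42/13, -48/5)
T4 translate by (6, 0, 2): (172/65, -42/13, -48/5) → (562/65, -42/13, -38/5)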